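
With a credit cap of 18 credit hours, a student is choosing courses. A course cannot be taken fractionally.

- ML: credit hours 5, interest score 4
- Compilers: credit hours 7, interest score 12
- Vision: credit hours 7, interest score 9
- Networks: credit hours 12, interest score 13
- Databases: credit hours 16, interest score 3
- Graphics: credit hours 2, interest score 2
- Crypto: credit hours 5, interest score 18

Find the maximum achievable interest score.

Allowing fractional choices, the relaxed optimum would be about 37.7, but courses are indivisible.
ML + Compilers + Crypto: credit hours 5 + 7 + 5 = 17 ≤ 18, interest score 4 + 12 + 18 = 34.
Compilers + Graphics + Crypto: credit hours 7 + 2 + 5 = 14 ≤ 18, interest score 12 + 2 + 18 = 32.
Best is ML, Compilers, and Crypto with total interest score 34.

34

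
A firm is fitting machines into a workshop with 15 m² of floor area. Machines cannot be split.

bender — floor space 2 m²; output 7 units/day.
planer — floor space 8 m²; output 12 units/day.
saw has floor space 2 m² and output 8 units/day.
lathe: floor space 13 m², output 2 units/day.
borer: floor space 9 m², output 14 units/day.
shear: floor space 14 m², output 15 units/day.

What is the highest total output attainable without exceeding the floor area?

bender + saw + borer: floor space 2 + 2 + 9 = 13 ≤ 15, output 7 + 8 + 14 = 29.
bender + planer + saw: floor space 2 + 8 + 2 = 12 ≤ 15, output 7 + 12 + 8 = 27.
saw + borer: floor space 2 + 9 = 11 ≤ 15, output 8 + 14 = 22.
Best is bender, saw, and borer with total output 29.

29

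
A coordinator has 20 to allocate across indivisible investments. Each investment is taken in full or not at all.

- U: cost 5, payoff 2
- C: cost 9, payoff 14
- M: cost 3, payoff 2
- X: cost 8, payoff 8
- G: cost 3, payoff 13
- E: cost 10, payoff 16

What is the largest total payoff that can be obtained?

35

This is a 0-1 knapsack instance.
Allowing fractional choices, the relaxed optimum would be about 39.9, but investments are indivisible.
U + G + E: cost 5 + 3 + 10 = 18 ≤ 20, payoff 2 + 13 + 16 = 31.
C + X + G: cost 9 + 8 + 3 = 20 ≤ 20, payoff 14 + 8 + 13 = 35.
M + G + E: cost 3 + 3 + 10 = 16 ≤ 20, payoff 2 + 13 + 16 = 31.
Best is C, X, and G with total payoff 35.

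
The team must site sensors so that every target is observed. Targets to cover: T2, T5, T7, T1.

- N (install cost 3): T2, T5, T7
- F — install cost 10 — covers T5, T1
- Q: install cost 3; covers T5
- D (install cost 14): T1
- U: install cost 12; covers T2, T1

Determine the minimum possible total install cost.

This is a weighted set-cover instance.
Choose N and F: together they cover T2, T5, T7, T1 — every target.
Total install cost: 3 + 10 = 13.
No cover costs less than 13.

13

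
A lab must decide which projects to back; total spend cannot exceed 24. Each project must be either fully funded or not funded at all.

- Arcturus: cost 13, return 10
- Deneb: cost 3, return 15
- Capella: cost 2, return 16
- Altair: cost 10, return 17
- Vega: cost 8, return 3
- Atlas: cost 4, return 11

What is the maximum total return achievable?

59

Allowing fractional choices, the relaxed optimum would be about 62.8, but projects are indivisible.
Deneb + Capella + Altair + Atlas: cost 3 + 2 + 10 + 4 = 19 ≤ 24, return 15 + 16 + 17 + 11 = 59.
Arcturus + Deneb + Capella + Atlas: cost 13 + 3 + 2 + 4 = 22 ≤ 24, return 10 + 15 + 16 + 11 = 52.
Deneb + Capella + Altair + Vega: cost 3 + 2 + 10 + 8 = 23 ≤ 24, return 15 + 16 + 17 + 3 = 51.
Best is Deneb, Capella, Altair, and Atlas with total return 59.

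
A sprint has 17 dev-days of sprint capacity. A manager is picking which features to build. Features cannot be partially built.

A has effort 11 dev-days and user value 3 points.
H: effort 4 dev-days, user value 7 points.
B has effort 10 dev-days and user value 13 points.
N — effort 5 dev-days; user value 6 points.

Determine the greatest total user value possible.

20

Take H and B: effort 4 + 10 = 14 ≤ 17, user value 7 + 13 = 20.
No other feasible combination does better.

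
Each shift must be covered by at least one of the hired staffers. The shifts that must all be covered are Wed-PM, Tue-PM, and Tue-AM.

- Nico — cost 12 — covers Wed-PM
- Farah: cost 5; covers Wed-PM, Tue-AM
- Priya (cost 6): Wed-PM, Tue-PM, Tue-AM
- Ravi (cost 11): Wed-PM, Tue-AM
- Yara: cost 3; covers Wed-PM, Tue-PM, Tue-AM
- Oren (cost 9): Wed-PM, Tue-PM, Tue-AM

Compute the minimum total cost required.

3

Yara alone covers Wed-PM, Tue-PM, Tue-AM — every shift.
Total cost: 3.
No cover costs less than 3.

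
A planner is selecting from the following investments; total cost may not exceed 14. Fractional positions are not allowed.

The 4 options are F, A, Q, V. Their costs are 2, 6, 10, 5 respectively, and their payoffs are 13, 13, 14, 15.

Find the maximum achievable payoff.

41

Allowing fractional choices, the relaxed optimum would be about 42.4, but investments are indivisible.
F + V: cost 2 + 5 = 7 ≤ 14, payoff 13 + 15 = 28.
F + A + V: cost 2 + 6 + 5 = 13 ≤ 14, payoff 13 + 13 + 15 = 41.
A + V: cost 6 + 5 = 11 ≤ 14, payoff 13 + 15 = 28.
Best is F, A, and V with total payoff 41.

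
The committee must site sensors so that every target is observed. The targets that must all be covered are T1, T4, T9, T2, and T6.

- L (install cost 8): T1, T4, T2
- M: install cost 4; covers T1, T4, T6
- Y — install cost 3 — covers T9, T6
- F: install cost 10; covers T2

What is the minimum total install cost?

11

The greedy cost-per-new-target heuristic would pick M, Y, and L for 15, but a cheaper cover exists.
Choose L and Y: together they cover T1, T4, T9, T2, T6 — every target.
Total install cost: 8 + 3 = 11.
No cover costs less than 11.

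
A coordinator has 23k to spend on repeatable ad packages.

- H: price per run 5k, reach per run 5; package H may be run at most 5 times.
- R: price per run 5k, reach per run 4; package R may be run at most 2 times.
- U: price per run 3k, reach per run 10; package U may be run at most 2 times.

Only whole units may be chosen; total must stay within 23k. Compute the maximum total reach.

This is a bounded integer knapsack.
Take 3×H and 2×U: price 21 ≤ 23, reach 3·5 + 2·10 = 35.
U has the best ratio (10/3) and is taken to its limit of 2; remaining capacity is filled optimally with the others.

35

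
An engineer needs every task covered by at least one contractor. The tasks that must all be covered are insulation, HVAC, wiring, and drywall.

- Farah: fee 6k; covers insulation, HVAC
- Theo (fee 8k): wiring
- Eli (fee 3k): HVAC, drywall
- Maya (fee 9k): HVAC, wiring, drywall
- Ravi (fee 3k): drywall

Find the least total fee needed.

Choose Farah and Maya: together they cover insulation, HVAC, wiring, drywall — every task.
Total fee: 6 + 9 = 15.

15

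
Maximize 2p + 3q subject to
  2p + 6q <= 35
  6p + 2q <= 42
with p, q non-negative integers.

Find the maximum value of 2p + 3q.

Relaxing integrality, the LP optimum is 23.19 at (p,q) = (5.69, 3.94), which is not an integer point.
(p,q)=(5,4): 2·5+6·4=34≤35, 6·5+2·4=38≤42, objective 22.
(p,q)=(6,3): 2·6+6·3=30≤35, 6·6+2·3=42≤42, objective 21.
(p,q)=(4,4): 2·4+6·4=32≤35, 6·4+2·4=32≤42, objective 20.
(p,q)=(5,3): 2·5+6·3=28≤35, 6·5+2·3=36≤42, objective 19.
Maximum is 22 at (p,q)=(5,4).

22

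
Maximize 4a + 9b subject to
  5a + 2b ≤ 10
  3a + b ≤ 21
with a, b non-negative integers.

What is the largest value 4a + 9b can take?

45

(a,b)=(0,5) is feasible, giving 45.
(a,b)=(0,4) is feasible, giving 36.
The best lattice point is (0,5), giving 45.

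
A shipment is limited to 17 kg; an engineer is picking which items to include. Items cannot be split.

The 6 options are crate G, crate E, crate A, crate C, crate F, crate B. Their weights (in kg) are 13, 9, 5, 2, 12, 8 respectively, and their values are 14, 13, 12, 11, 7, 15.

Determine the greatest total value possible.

This is a 0-1 knapsack instance.
Allowing fractional choices, the relaxed optimum would be about 40.9, but items are indivisible.
crate E + crate A + crate C: weight 9 + 5 + 2 = 16 ≤ 17, value 13 + 12 + 11 = 36.
crate A + crate C + crate B: weight 5 + 2 + 8 = 15 ≤ 17, value 12 + 11 + 15 = 38.
Best is crate A, crate C, and crate B with total value 38.

38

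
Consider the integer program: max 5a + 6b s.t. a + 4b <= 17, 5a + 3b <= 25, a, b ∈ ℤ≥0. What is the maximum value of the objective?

The continuous relaxation peaks at (2.88, 3.53) with value 35.59; rounding to a feasible lattice point costs some objective.
(a,b)=(3,3): 1·3+4·3=15≤17, 5·3+3·3=24≤25, objective 33.
(a,b)=(1,4): 1·1+4·4=17≤17, 5·1+3·4=17≤25, objective 29.
(a,b)=(2,3): 1·2+4·3=14≤17, 5·2+3·3=19≤25, objective 28.
(a,b)=(3,2): 1·3+4·2=11≤17, 5·3+3·2=21≤25, objective 27.
The best lattice point is (3,3), giving 33.

33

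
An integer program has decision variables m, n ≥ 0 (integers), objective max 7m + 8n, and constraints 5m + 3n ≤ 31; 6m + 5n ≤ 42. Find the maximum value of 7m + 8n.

64

(m,n)=(0,8): 5·0+3·8=24≤31, 6·0+5·8=40≤42, objective 64.
(m,n)=(1,7): 5·1+3·7=26≤31, 6·1+5·7=41≤42, objective 63.
(m,n)=(0,7): 5·0+3·7=21≤31, 6·0+5·7=35≤42, objective 56.
Maximum is 64 at (m,n)=(0,8).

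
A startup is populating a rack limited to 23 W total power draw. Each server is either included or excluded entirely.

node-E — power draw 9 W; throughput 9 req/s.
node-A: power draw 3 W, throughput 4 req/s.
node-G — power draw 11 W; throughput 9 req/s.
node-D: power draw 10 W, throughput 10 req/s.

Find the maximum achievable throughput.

23

node-E + node-A + node-D: power draw 9 + 3 + 10 = 22 ≤ 23, throughput 9 + 4 + 10 = 23.
node-E + node-A + node-G: power draw 9 + 3 + 11 = 23 ≤ 23, throughput 9 + 4 + 9 = 22.
node-E + node-D: power draw 9 + 10 = 19 ≤ 23, throughput 9 + 10 = 19.
Best is node-E, node-A, and node-D with total throughput 23.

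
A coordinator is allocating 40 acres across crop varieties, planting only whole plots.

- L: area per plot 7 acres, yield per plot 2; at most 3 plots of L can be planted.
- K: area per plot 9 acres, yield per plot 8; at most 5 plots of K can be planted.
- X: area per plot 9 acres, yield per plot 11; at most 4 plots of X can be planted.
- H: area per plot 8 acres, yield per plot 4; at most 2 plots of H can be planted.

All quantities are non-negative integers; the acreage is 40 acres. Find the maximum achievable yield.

This is a bounded integer knapsack.
Take 4×X: area 36 ≤ 40, yield 4·11 = 44.
X has the best ratio (11/9) and is taken to its limit of 4; remaining capacity is filled optimally with the others.

44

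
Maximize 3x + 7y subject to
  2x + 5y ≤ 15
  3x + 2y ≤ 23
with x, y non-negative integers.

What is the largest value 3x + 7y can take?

The continuous relaxation peaks at (7.5, 0) with value 22.50; rounding to a feasible lattice point costs some objective.
(x,y)=(5,1): 2·5+5·1=15≤15, 3·5+2·1=17≤23, objective 22.
(x,y)=(7,0): 2·7+5·0=14≤15, 3·7+2·0=21≤23, objective 21.
(x,y)=(4,1): 2·4+5·1=13≤15, 3·4+2·1=14≤23, objective 19.
The best lattice point is (5,1), giving 22.

22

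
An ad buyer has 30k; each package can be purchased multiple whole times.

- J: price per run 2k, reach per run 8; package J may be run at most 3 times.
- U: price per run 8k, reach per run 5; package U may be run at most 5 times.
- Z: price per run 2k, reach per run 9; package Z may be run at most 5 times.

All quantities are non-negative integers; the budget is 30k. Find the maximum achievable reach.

74

Z has the best ratio (9/2); taking only Z gives at most 5×9 = 45 (stopped by the supply cap of 5).
Mixing does better — 3×J, 1×U, and 5×Z: price 24 ≤ 30, reach 3·8 + 1·5 + 5·9 = 74.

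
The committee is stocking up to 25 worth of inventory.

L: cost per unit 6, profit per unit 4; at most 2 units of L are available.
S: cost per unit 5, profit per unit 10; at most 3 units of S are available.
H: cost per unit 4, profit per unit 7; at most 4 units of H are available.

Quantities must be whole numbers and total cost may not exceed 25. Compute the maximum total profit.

This is a bounded integer knapsack.
S has the best ratio (10/5); taking only S gives at most 3×10 = 30 (stopped by the supply cap of 3).
Mixing does better — 3×S and 2×H: cost 23 ≤ 25, profit 3·10 + 2·7 = 44.

44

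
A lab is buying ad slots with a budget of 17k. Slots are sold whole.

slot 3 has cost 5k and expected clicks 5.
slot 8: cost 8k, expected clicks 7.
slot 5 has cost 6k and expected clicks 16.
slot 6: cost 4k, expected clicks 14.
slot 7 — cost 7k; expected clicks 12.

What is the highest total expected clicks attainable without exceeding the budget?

42

slot 3 + slot 6 + slot 7: cost 5 + 4 + 7 = 16 ≤ 17, expected clicks 5 + 14 + 12 = 31.
slot 5 + slot 6 + slot 7: cost 6 + 4 + 7 = 17 ≤ 17, expected clicks 16 + 14 + 12 = 42.
slot 3 + slot 5 + slot 6: cost 5 + 6 + 4 = 15 ≤ 17, expected clicks 5 + 16 + 14 = 35.
Best is slot 5, slot 6, and slot 7 with total expected clicks 42.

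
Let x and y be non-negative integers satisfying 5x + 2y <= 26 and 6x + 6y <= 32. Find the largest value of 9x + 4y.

Relaxing integrality, the LP optimum is 46.89 at (x,y) = (5.11, 0.222), which is not an integer point.
(x,y)=(5,0) is feasible, giving 45.
(x,y)=(4,1) is feasible, giving 40.
(x,y)=(4,0) is feasible, giving 36.
The best lattice point is (5,0), giving 45.

45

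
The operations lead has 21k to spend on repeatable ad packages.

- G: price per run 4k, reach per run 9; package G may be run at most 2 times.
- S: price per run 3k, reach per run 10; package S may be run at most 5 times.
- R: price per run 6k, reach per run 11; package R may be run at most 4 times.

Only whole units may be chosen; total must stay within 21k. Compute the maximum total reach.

61

S has the best ratio (10/3); taking only S gives at most 5×10 = 50 (stopped by the supply cap of 5).
Mixing does better — 5×S and 1×R: price 21 ≤ 21, reach 5·10 + 1·11 = 61.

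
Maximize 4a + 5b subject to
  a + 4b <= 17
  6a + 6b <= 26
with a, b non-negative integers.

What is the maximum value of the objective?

20

Relaxing integrality, the LP optimum is 21.56 at (a,b) = (0.111, 4.22), which is not an integer point.
(a,b)=(0,4): 1·0+4·4=16≤17, 6·0+6·4=24≤26, objective 20.
(a,b)=(1,3): 1·1+4·3=13≤17, 6·1+6·3=24≤26, objective 19.
(a,b)=(0,3): 1·0+4·3=12≤17, 6·0+6·3=18≤26, objective 15.
The best lattice point is (0,4), giving 20.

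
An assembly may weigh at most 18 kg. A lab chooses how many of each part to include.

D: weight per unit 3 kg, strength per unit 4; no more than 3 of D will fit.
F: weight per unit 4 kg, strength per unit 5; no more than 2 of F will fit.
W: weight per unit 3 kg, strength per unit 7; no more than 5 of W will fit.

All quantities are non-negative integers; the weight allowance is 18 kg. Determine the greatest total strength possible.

39

2×D and 4×W: weight 18 ≤ 18, strength 2·4 + 4·7 = 36.
1×D and 5×W: weight 18 ≤ 18, strength 1·4 + 5·7 = 39.
Best is 39.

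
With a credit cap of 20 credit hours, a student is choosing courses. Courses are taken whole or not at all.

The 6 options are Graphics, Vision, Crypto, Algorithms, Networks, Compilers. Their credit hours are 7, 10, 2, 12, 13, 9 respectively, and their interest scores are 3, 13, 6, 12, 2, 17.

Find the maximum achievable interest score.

Graphics + Crypto + Compilers: credit hours 7 + 2 + 9 = 18 ≤ 20, interest score 3 + 6 + 17 = 26.
Crypto + Compilers: credit hours 2 + 9 = 11 ≤ 20, interest score 6 + 17 = 23.
Vision + Compilers: credit hours 10 + 9 = 19 ≤ 20, interest score 13 + 17 = 30.
Best is Vision and Compilers with total interest score 30.

30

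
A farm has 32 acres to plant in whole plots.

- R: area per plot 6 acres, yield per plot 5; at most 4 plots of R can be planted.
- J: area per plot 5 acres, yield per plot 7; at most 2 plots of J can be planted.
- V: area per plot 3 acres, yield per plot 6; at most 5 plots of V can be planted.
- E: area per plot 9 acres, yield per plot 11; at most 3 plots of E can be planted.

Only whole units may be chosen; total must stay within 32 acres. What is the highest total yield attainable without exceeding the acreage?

49

1×R, 2×J, and 5×V: area 31 ≤ 32, yield 1·5 + 2·7 + 5·6 = 49.
2×J, 4×V, and 1×E: area 31 ≤ 32, yield 2·7 + 4·6 + 1·11 = 49.
Best is 49.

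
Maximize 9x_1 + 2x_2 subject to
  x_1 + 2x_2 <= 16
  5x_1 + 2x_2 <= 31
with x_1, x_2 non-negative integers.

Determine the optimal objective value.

54

The continuous relaxation peaks at (6.2, 0) with value 55.80; rounding to a feasible lattice point costs some objective.
(x_1,x_2)=(6,0): 1·6+2·0=6≤16, 5·6+2·0=30≤31, objective 54.
(x_1,x_2)=(5,1): 1·5+2·1=7≤16, 5·5+2·1=27≤31, objective 47.
The best lattice point is (6,0), giving 54.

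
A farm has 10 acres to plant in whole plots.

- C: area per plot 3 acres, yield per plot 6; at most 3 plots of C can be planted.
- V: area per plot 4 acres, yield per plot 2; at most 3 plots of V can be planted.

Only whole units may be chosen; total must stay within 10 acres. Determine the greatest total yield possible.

18

3×C: area 9 ≤ 10, yield 3·6 = 18.
2×C and 1×V: area 10 ≤ 10, yield 2·6 + 1·2 = 14.
Best is 18.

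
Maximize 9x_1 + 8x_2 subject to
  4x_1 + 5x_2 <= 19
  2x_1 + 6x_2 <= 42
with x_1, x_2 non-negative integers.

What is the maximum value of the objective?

36

Relaxing integrality, the LP optimum is 42.75 at (x_1,x_2) = (4.75, 0), which is not an integer point.
(x_1,x_2)=(4,0) is feasible, giving 36.
(x_1,x_2)=(3,1) is feasible, giving 35.
(x_1,x_2)=(3,0) is feasible, giving 27.
No feasible integer point exceeds 36.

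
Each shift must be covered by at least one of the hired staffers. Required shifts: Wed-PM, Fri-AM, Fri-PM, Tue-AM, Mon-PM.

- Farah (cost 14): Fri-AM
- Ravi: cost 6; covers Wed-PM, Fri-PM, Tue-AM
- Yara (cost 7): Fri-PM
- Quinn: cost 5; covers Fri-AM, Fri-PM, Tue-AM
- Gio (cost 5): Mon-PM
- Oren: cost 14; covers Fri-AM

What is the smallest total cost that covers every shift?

16

Choose Ravi, Quinn, and Gio: together they cover Wed-PM, Fri-AM, Fri-PM, Tue-AM, Mon-PM — every shift.
Total cost: 6 + 5 + 5 = 16.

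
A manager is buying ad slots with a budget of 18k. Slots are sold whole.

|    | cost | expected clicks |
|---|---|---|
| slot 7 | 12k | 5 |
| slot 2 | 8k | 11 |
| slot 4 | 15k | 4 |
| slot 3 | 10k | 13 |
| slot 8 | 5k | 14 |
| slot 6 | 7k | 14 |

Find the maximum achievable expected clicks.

28

This is an integer program with binary decision variables.
Allowing fractional choices, the relaxed optimum would be about 36.2, but ad slots are indivisible.
slot 8 + slot 6: cost 5 + 7 = 12 ≤ 18, expected clicks 14 + 14 = 28.
slot 3 + slot 8: cost 10 + 5 = 15 ≤ 18, expected clicks 13 + 14 = 27.
Best is slot 8 and slot 6 with total expected clicks 28.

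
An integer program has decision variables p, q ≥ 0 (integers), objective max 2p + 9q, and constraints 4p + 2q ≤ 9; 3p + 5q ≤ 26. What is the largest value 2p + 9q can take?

The continuous relaxation peaks at (0, 4.5) with value 40.50; rounding to a feasible lattice point costs some objective.
(p,q)=(0,4): 4·0+2·4=8≤9, 3·0+5·4=20≤26, objective 36.
(p,q)=(0,3): 4·0+2·3=6≤9, 3·0+5·3=15≤26, objective 27.
Maximum is 36 at (p,q)=(0,4).

36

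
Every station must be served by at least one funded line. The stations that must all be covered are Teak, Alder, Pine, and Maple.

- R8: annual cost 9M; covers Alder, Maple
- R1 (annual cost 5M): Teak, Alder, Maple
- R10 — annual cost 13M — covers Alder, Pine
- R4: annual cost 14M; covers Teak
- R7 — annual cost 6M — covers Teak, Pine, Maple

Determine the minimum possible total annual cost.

Choose R1 and R7: together they cover Teak, Alder, Pine, Maple — every station.
Total annual cost: 5 + 6 = 11.
No cover costs less than 11.

11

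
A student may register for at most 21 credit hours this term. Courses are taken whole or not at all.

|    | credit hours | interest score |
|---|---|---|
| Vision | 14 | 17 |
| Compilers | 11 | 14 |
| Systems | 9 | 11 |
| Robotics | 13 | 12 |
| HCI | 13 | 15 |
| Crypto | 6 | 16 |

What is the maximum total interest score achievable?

33

Allowing fractional choices, the relaxed optimum would be about 34.9, but courses are indivisible.
Vision + Crypto: credit hours 14 + 6 = 20 ≤ 21, interest score 17 + 16 = 33.
HCI + Crypto: credit hours 13 + 6 = 19 ≤ 21, interest score 15 + 16 = 31.
Compilers + Crypto: credit hours 11 + 6 = 17 ≤ 21, interest score 14 + 16 = 30.
Best is Vision and Crypto with total interest score 33.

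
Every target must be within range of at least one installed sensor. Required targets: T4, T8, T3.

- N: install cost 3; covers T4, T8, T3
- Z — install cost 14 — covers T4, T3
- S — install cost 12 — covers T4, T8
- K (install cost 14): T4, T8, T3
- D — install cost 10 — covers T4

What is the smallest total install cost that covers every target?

N alone covers T4, T8, T3 — every target.
Total install cost: 3.
No cover costs less than 3.

3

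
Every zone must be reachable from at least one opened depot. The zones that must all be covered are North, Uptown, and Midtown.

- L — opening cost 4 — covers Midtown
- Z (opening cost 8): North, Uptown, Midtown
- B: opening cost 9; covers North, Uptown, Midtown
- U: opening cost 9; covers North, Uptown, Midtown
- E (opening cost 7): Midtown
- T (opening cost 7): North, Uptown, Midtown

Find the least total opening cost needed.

7

This is an integer covering problem.
T alone covers North, Uptown, Midtown — every zone.
Total opening cost: 7.
No cover costs less than 7.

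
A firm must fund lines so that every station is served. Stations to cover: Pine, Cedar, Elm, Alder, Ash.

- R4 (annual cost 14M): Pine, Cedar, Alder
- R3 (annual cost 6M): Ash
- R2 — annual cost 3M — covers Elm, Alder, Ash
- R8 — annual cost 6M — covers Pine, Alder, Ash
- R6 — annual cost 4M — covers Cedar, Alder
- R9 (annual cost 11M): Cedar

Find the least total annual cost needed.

Choose R2, R8, and R6: together they cover Pine, Cedar, Elm, Alder, Ash — every station.
Total annual cost: 3 + 6 + 4 = 13.
No cover costs less than 13.

13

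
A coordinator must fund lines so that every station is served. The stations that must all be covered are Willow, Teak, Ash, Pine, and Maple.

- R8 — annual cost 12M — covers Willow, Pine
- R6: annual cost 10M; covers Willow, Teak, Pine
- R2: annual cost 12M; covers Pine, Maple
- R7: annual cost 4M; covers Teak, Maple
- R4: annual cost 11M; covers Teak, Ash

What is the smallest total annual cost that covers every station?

25

Choose R6, R7, and R4: together they cover Willow, Teak, Ash, Pine, Maple — every station.
Total annual cost: 10 + 4 + 11 = 25.
No cover costs less than 25.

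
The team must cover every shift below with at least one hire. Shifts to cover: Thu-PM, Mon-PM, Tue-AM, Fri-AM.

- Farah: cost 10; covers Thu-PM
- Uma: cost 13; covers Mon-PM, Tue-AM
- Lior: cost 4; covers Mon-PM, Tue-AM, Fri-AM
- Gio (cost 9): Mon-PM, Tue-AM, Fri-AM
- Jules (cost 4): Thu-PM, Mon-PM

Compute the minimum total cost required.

Choose Lior and Jules: together they cover Thu-PM, Mon-PM, Tue-AM, Fri-AM — every shift.
Total cost: 4 + 4 = 8.
No cover costs less than 8.

8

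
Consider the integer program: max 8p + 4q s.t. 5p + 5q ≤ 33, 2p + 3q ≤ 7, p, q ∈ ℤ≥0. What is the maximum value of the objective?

Relaxing integrality, the LP optimum is 28.00 at (p,q) = (3.5, 0), which is not an integer point.
(p,q)=(3,0): 5·3+5·0=15≤33, 2·3+3·0=6≤7, objective 24.
(p,q)=(2,1): 5·2+5·1=15≤33, 2·2+3·1=7≤7, objective 20.
(p,q)=(2,0): 5·2+5·0=10≤33, 2·2+3·0=4≤7, objective 16.
The best lattice point is (3,0), giving 24.

24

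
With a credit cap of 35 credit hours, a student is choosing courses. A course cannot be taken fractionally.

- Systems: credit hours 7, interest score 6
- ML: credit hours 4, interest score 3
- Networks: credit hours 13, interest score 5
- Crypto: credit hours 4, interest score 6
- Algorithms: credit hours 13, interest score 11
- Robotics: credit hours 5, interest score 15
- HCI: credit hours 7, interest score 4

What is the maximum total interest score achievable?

41

Allowing fractional choices, the relaxed optimum would be about 42.1, but courses are indivisible.
ML + Crypto + Algorithms + Robotics + HCI: credit hours 4 + 4 + 13 + 5 + 7 = 33 ≤ 35, interest score 3 + 6 + 11 + 15 + 4 = 39.
Systems + Crypto + Algorithms + Robotics: credit hours 7 + 4 + 13 + 5 = 29 ≤ 35, interest score 6 + 6 + 11 + 15 = 38.
Systems + ML + Crypto + Algorithms + Robotics: credit hours 7 + 4 + 4 + 13 + 5 = 33 ≤ 35, interest score 6 + 3 + 6 + 11 + 15 = 41.
Best is Systems, ML, Crypto, Algorithms, and Robotics with total interest score 41.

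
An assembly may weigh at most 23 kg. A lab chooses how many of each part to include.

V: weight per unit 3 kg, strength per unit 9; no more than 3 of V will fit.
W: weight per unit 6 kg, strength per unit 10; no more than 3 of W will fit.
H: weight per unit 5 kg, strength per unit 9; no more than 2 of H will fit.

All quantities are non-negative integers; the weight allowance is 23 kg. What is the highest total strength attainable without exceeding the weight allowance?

This is a bounded integer knapsack.
V has the best ratio (9/3); taking only V gives at most 3×9 = 27 (stopped by the supply cap of 3).
Mixing does better — 2×V, 2×W, and 1×H: weight 23 ≤ 23, strength 2·9 + 2·10 + 1·9 = 47.

47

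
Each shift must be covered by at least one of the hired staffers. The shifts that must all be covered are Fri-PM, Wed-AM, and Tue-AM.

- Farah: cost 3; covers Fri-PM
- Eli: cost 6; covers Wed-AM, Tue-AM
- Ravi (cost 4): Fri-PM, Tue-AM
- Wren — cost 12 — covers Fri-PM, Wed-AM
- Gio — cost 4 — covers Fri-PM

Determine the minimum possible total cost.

The greedy cost-per-new-shift heuristic would pick Ravi and Eli for 10, but a cheaper cover exists.
Choose Farah and Eli: together they cover Fri-PM, Wed-AM, Tue-AM — every shift.
Total cost: 3 + 6 = 9.
No cover costs less than 9.

9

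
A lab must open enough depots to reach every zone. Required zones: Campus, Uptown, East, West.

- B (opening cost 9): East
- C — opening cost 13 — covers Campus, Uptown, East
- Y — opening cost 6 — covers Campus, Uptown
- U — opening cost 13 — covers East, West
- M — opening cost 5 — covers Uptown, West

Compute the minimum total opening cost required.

18

The greedy cost-per-new-zone heuristic would pick M, Y, and B for 20, but a cheaper cover exists.
Choose C and M: together they cover Campus, Uptown, East, West — every zone.
Total opening cost: 13 + 5 = 18.
No cover costs less than 18.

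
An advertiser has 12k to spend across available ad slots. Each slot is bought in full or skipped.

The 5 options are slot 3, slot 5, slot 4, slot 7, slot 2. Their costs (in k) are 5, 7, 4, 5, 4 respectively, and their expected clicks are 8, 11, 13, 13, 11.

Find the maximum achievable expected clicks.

Allowing fractional choices, the relaxed optimum would be about 34.4, but ad slots are indivisible.
slot 7 + slot 2: cost 5 + 4 = 9 ≤ 12, expected clicks 13 + 11 = 24.
slot 4 + slot 7: cost 4 + 5 = 9 ≤ 12, expected clicks 13 + 13 = 26.
slot 4 + slot 2: cost 4 + 4 = 8 ≤ 12, expected clicks 13 + 11 = 24.
Best is slot 4 and slot 7 with total expected clicks 26.

26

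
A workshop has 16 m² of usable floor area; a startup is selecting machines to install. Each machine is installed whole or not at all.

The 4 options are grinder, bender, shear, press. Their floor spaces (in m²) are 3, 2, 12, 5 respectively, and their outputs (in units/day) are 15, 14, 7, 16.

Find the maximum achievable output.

45

This is an integer program with binary decision variables.
Allowing fractional choices, the relaxed optimum would be about 48.5, but machines are indivisible.
grinder + press: floor space 3 + 5 = 8 ≤ 16, output 15 + 16 = 31.
grinder + bender + press: floor space 3 + 2 + 5 = 10 ≤ 16, output 15 + 14 + 16 = 45.
bender + press: floor space 2 + 5 = 7 ≤ 16, output 14 + 16 = 30.
Best is grinder, bender, and press with total output 45.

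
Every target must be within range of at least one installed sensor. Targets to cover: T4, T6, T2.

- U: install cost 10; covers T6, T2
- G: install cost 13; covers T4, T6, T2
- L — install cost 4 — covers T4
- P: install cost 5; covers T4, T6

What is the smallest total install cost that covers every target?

The greedy cost-per-new-target heuristic would pick P and U for 15, but a cheaper cover exists.
G alone covers T4, T6, T2 — every target.
Total install cost: 13.
No cover costs less than 13.

13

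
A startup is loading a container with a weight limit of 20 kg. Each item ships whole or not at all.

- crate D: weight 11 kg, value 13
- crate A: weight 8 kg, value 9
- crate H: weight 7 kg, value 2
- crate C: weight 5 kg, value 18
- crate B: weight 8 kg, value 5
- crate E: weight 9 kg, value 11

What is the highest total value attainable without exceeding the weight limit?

Allowing fractional choices, the relaxed optimum would be about 36.1, but items are indivisible.
crate C + crate E: weight 5 + 9 = 14 ≤ 20, value 18 + 11 = 29.
crate D + crate C: weight 11 + 5 = 16 ≤ 20, value 13 + 18 = 31.
Best is crate D and crate C with total value 31.

31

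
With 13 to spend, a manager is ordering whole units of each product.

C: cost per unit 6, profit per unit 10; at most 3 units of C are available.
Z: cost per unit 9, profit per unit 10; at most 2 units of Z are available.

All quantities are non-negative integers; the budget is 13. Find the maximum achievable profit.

20

2×C: cost 12 ≤ 13, profit 2·10 = 20.
1×Z: cost 9 ≤ 13, profit 1·10 = 10.
Best is 20.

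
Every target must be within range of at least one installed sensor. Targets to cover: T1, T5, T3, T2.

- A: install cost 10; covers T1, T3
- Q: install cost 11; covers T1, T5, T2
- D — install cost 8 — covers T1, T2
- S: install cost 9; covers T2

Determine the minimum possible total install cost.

21

Choose A and Q: together they cover T1, T5, T3, T2 — every target.
Total install cost: 10 + 11 = 21.
No cover costs less than 21.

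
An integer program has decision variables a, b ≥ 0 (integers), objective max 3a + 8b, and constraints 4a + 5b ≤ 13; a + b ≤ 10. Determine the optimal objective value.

(a,b)=(0,2): 4·0+5·2=10≤13, 1·0+1·2=2≤10, objective 16.
(a,b)=(1,1): 4·1+5·1=9≤13, 1·1+1·1=2≤10, objective 11.
The best lattice point is (0,2), giving 16.

16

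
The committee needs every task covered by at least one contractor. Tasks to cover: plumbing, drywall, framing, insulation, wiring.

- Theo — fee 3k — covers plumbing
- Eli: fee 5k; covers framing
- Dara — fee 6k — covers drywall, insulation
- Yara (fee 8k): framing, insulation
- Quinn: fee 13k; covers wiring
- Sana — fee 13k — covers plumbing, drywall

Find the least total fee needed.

27

Choose Theo, Eli, Dara, and Quinn: together they cover plumbing, drywall, framing, insulation, wiring — every task.
Total fee: 3 + 5 + 6 + 13 = 27.
No cover costs less than 27.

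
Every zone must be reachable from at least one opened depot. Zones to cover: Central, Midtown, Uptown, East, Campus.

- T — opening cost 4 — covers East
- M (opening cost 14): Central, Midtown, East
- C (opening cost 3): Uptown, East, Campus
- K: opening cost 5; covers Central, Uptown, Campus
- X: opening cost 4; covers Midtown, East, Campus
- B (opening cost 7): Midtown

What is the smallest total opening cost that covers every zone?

9

The greedy cost-per-new-zone heuristic would pick C, X, and K for 12, but a cheaper cover exists.
Choose K and X: together they cover Central, Midtown, Uptown, East, Campus — every zone.
Total opening cost: 5 + 4 = 9.
No cover costs less than 9.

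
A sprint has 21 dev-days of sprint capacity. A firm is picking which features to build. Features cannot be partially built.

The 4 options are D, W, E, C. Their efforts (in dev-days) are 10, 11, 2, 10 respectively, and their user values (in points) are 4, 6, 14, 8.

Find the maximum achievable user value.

Take E and C: effort 2 + 10 = 12 ≤ 21, user value 14 + 8 = 22.
No other feasible combination does better.

22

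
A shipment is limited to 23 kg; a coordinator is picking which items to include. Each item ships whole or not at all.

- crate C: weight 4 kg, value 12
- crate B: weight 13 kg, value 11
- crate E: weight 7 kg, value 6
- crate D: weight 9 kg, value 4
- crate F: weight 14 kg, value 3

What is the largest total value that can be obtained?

23

Treat it as a binary knapsack problem.
Take crate C and crate B: weight 4 + 13 = 17 ≤ 23, value 12 + 11 = 23.
No other feasible combination does better.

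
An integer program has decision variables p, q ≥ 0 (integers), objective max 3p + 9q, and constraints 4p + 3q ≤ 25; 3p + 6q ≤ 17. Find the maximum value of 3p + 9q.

21

(p,q)=(1,2) is feasible, giving 21.
(p,q)=(0,2) is feasible, giving 18.
No feasible integer point exceeds 21.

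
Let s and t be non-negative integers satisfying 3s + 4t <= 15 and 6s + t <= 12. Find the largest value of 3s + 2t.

9

(s,t)=(1,3) is feasible, giving 9.
(s,t)=(1,2) is feasible, giving 7.
Maximum is 9 at (s,t)=(1,3).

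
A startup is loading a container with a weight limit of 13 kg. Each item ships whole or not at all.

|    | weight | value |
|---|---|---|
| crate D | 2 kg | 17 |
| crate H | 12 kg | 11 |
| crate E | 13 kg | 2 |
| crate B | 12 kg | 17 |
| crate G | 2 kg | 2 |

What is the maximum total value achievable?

Allowing fractional choices, the relaxed optimum would be about 32.6, but items are indivisible.
crate D + crate G: weight 2 + 2 = 4 ≤ 13, value 17 + 2 = 19.
crate D: weight 2 ≤ 13, value 17.
crate B: weight 12 ≤ 13, value 17.
Best is crate D and crate G with total value 19.

19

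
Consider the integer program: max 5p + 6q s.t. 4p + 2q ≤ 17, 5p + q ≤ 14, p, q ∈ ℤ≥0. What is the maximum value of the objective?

(p,q)=(0,8) is feasible, giving 48.
(p,q)=(0,7) is feasible, giving 42.
No feasible integer point exceeds 48.

48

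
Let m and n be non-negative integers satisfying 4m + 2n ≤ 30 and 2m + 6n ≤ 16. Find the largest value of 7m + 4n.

The continuous relaxation peaks at (7.4, 0.2) with value 52.60; rounding to a feasible lattice point costs some objective.
(m,n)=(7,0): 4·7+2·0=28≤30, 2·7+6·0=14≤16, objective 49.
(m,n)=(6,0): 4·6+2·0=24≤30, 2·6+6·0=12≤16, objective 42.
No feasible integer point exceeds 49.

49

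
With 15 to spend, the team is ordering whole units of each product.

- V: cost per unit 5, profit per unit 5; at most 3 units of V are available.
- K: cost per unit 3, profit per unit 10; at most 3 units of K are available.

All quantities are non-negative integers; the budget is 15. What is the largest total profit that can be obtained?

35

Take 1×V and 3×K: cost 14 ≤ 15, profit 1·5 + 3·10 = 35.
K has the best ratio (10/3) and is taken to its limit of 3; remaining capacity is filled optimally with the others.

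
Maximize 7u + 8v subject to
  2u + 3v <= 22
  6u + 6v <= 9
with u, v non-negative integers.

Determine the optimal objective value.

Relaxing integrality, the LP optimum is 12.00 at (u,v) = (0, 1.5), which is not an integer point.
(u,v)=(0,1): 2·0+3·1=3≤22, 6·0+6·1=6≤9, objective 8.
(u,v)=(1,0): 2·1+3·0=2≤22, 6·1+6·0=6≤9, objective 7.
(u,v)=(0,0): 2·0+3·0=0≤22, 6·0+6·0=0≤9, objective 0.
Maximum is 8 at (u,v)=(0,1).

8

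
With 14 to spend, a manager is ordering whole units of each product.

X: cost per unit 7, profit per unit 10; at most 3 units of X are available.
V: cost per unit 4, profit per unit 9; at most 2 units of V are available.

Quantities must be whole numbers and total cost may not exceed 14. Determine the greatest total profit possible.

V has the best ratio (9/4); taking only V gives at most 2×9 = 18 (stopped by the supply cap of 2).
Mixing does better — 2×X: cost 14 ≤ 14, profit 2·10 = 20.

20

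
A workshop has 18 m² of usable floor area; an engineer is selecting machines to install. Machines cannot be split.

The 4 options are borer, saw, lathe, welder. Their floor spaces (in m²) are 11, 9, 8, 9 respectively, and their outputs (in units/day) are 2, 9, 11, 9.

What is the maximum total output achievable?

Take saw and lathe: floor space 9 + 8 = 17 ≤ 18, output 9 + 11 = 20.
No feasible combination exceeds this.

20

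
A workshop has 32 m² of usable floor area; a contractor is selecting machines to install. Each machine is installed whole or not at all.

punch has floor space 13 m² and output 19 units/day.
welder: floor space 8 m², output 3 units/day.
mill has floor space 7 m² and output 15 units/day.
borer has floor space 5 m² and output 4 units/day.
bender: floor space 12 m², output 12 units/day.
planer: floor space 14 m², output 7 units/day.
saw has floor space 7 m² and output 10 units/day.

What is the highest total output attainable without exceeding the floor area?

punch + mill + borer + saw: floor space 13 + 7 + 5 + 7 = 32 ≤ 32, output 19 + 15 + 4 + 10 = 48.
punch + mill + bender: floor space 13 + 7 + 12 = 32 ≤ 32, output 19 + 15 + 12 = 46.
Best is punch, mill, borer, and saw with total output 48.

48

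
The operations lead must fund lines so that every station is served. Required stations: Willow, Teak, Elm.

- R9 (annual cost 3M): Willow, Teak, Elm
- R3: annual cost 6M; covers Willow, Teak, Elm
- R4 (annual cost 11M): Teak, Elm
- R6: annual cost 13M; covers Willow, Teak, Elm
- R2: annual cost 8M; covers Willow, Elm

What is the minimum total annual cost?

R9 alone covers Willow, Teak, Elm — every station.
Total annual cost: 3.
No cover costs less than 3.

3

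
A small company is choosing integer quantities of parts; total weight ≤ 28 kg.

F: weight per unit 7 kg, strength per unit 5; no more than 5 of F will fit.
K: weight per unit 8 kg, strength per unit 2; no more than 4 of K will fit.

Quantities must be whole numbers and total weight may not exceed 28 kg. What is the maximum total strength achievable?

20

Take 4×F: weight 28 ≤ 28, strength 4·5 = 20.
No other integer combination yields more.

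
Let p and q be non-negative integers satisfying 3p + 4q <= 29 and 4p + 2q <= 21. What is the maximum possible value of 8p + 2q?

Relaxing integrality, the LP optimum is 42.00 at (p,q) = (5.25, 0), which is not an integer point.
(p,q)=(5,0): 3·5+4·0=15≤29, 4·5+2·0=20≤21, objective 40.
(p,q)=(4,1): 3·4+4·1=16≤29, 4·4+2·1=18≤21, objective 34.
Maximum is 40 at (p,q)=(5,0).

40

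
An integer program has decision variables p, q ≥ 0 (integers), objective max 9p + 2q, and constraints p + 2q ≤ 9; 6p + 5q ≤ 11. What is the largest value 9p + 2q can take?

11

The continuous relaxation peaks at (1.83, 0) with value 16.50; rounding to a feasible lattice point costs some objective.
(p,q)=(1,1): 1·1+2·1=3≤9, 6·1+5·1=11≤11, objective 11.
(p,q)=(1,0): 1·1+2·0=1≤9, 6·1+5·0=6≤11, objective 9.
The best lattice point is (1,1), giving 11.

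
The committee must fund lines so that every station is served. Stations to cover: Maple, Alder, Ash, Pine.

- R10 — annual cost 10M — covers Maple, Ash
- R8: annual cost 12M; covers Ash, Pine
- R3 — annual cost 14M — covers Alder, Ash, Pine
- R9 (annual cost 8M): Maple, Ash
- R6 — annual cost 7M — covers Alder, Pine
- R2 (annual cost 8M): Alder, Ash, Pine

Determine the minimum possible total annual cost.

The greedy cost-per-new-station heuristic would pick R2 and R9 for 16, but a cheaper cover exists.
Choose R9 and R6: together they cover Maple, Alder, Ash, Pine — every station.
Total annual cost: 8 + 7 = 15.
No cover costs less than 15.

15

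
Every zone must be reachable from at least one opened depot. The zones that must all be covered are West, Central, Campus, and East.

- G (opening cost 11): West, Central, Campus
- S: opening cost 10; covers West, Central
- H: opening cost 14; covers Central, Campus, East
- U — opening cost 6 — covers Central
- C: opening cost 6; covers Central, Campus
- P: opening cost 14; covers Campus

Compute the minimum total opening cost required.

24

The greedy cost-per-new-zone heuristic would pick C, S, and H for 30, but a cheaper cover exists.
Choose S and H: together they cover West, Central, Campus, East — every zone.
Total opening cost: 10 + 14 = 24.
No cover costs less than 24.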